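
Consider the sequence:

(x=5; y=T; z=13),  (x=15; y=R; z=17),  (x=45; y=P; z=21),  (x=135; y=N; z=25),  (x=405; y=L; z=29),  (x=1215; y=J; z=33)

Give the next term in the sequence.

(x=3645; y=H; z=37)

X — ×3 each step: 5, 15, 45, 135, 405, 1215 → 3645.
Y: T, R, P, N, L, J → H (letters move back 2 places in the alphabet).
For the z, +4 each step: 13, 17, 21, 25, 29, 33 → 37.
Putting it together: (x=3645; y=H; z=37).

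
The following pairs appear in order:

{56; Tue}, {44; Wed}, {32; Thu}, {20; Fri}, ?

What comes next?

First component goes 56, 44, 32, 20 → 8 (−12 each step).
Day goes Tue, Wed, Thu, Fri → Sat (runs through the weekdays Mon→Sun).
Putting it together: {8; Sat}.

{8; Sat}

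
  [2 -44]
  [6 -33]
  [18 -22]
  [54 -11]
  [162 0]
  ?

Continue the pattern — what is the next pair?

[486 11]

First slot: ×3 each step; 2, 6, 18, 54, 162 → 486.
Second slot: +11 each step; -44, -33, -22, -11, 0 → 11.
Putting it together: [486 11].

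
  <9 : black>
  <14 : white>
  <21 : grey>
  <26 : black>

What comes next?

<33 : white>

First part: alternating steps +5, +7, +5, +7, …; 9, 14, 21, 26 → 33.
Shade: repeats black → white → grey, so black, white, grey, black → white.
Putting it together: <33 : white>.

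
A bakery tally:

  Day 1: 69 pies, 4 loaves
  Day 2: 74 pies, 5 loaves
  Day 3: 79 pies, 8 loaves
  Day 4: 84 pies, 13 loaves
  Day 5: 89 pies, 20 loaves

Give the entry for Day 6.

For the pies, +5 each step: 69, 74, 79, 84, 89 → 94.
Loaves: differences are 1, 3, 5, … (increasing by 2 each time); 4, 5, 8, 13, 20 → 29.
So the next record is 94 pies, 29 loaves.

94 pies, 29 loaves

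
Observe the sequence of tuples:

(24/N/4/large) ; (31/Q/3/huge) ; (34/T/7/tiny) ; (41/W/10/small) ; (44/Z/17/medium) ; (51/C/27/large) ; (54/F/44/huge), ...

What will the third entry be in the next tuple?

71

For the third entry, each term is the sum of the two before it: 4, 3, 7, 10, 17, 27, 44 → 71.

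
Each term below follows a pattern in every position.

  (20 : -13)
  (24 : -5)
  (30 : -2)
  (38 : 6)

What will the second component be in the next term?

For the second component, alternating steps +8, +3, +8, +3, …: -13, -5, -2, 6 → 9.

9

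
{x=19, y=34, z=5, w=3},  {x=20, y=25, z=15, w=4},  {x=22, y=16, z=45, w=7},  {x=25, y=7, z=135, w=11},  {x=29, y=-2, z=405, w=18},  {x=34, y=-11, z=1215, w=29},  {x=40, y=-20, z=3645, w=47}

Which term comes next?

X — differences are 1, 2, 3, … (increasing by 1 each time): 19, 20, 22, 25, 29, 34, 40 → 47.
Y — −9 each step: 34, 25, 16, 7, -2, -11, -20 → -29.
Z: 5, 15, 45, 135, 405, 1215, 3645 → 10935 (×3 each step).
W: each term is the sum of the two before it; 3, 4, 7, 11, 18, 29, 47 → 76.
So the next term is {x=47, y=-29, z=10935, w=76}.

{x=47, y=-29, z=10935, w=76}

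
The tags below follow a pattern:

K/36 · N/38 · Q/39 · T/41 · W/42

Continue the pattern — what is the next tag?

Z/44

Letter goes K, N, Q, T, W → Z (letters move forward 3 places in the alphabet).
Second component — alternating steps +2, +1, +2, +1, …: 36, 38, 39, 41, 42 → 44.
Putting it together: Z/44.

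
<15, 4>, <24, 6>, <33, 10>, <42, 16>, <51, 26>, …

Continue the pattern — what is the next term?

<60, 42>

First entry — +9 each step: 15, 24, 33, 42, 51 → 60.
Second entry: each term is the sum of the two before it; 4, 6, 10, 16, 26 → 42.
Combining the parts gives <60, 42>.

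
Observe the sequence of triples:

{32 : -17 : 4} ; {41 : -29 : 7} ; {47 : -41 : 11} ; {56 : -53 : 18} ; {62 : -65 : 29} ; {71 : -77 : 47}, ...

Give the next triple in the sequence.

First entry: 32, 41, 47, 56, 62, 71 → 77 (alternating steps +9, +6, +9, +6, …).
Second entry: −12 each step, so -17, -29, -41, -53, -65, -77 → -89.
Third entry goes 4, 7, 11, 18, 29, 47 → 76 (each term is the sum of the two before it).
Putting it together: {77 : -89 : 76}.

{77 : -89 : 76}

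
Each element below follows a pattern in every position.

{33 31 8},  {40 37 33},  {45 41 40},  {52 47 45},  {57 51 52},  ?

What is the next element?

{64 57 57}

First entry: alternating steps +7, +5, +7, +5, …; 33, 40, 45, 52, 57 → 64.
Second entry: 31, 37, 41, 47, 51 → 57 (alternating steps +6, +4, +6, +4, …).
Third entry: 8, 33, 40, 45, 52 → 57 (always the previous value of the first entry).
So the next element is {64 57 57}.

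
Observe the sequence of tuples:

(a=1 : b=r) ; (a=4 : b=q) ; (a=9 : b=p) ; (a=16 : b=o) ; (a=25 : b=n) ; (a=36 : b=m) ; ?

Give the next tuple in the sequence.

(a=49 : b=l)

A: 1, 4, 9, 16, 25, 36 → 49 (perfect squares: 1², 2², 3², …).
B: letters move back 1 place in the alphabet, so r, q, p, o, n, m → l.
Combining the parts gives (a=49 : b=l).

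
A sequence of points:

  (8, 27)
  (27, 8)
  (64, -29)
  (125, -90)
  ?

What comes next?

First part: 8, 27, 64, 125 → 216 (perfect cubes: 2³, 3³, 4³, …).
Second part: together with the first part always sums to 35; 27, 8, -29, -90 → -181.
Combining the parts gives (216, -181).

(216, -181)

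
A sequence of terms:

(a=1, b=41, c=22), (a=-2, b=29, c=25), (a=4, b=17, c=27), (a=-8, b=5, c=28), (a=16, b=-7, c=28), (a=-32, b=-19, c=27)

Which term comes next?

A: 1, -2, 4, -8, 16, -32 → 64 (×(-2) each step).
B goes 41, 29, 17, 5, -7, -19 → -31 (−12 each step).
C: 22, 25, 27, 28, 28, 27 → 25 (differences are 3, 2, 1, … (decreasing by 1 each time)).
So the next term is (a=64, b=-31, c=25).

(a=64, b=-31, c=25)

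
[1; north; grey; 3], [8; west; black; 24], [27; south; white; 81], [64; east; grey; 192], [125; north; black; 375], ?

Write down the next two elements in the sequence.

First component goes 1, 8, 27, 64, 125 → 216 → 343 (perfect cubes: 1³, 2³, 3³, …).
For the direction, repeats north → west → south → east: north, west, south, east, north → west → south.
Shade: repeats grey → black → white, so grey, black, white, grey, black → white → grey.
Fourth component: always 3 × the first component, so 3, 24, 81, 192, 375 → 648 → 1029.
So the next two elements are [216; west; white; 648] and [343; south; grey; 1029].

[216; west; white; 648], [343; south; grey; 1029]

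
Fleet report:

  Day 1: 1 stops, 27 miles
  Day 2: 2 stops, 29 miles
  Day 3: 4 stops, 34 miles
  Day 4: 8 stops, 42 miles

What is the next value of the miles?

Miles: differences are 2, 5, 8, … (increasing by 3 each time); 27, 29, 34, 42 → 53.

53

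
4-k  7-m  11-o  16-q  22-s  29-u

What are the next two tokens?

First component — differences are 3, 4, 5, … (increasing by 1 each time): 4, 7, 11, 16, 22, 29 → 37 → 46.
Letter goes k, m, o, q, s, u → w → y (letters move forward 2 places in the alphabet).
So the next two tokens are 37-w and 46-y.

37-w, 46-y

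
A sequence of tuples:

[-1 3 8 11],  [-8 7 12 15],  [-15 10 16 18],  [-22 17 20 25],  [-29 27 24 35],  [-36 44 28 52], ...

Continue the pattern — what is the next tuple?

[-43 71 32 79]

First coordinate: −7 each step; -1, -8, -15, -22, -29, -36 → -43.
Second coordinate goes 3, 7, 10, 17, 27, 44 → 71 (each term is the sum of the two before it).
Third coordinate: +4 each step, so 8, 12, 16, 20, 24, 28 → 32.
Fourth coordinate goes 11, 15, 18, 25, 35, 52 → 79 (always 8 more than the second coordinate).
So the next tuple is [-43 71 32 79].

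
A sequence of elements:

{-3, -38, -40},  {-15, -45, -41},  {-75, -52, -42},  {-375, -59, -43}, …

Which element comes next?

{-1875, -66, -44}

First part: ×5 each step; -3, -15, -75, -375 → -1875.
For the second part, −7 each step: -38, -45, -52, -59 → -66.
For the third part, −1 each step: -40, -41, -42, -43 → -44.
So the next element is {-1875, -66, -44}.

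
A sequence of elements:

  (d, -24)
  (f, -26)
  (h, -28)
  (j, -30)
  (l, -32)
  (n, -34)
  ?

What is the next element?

(p, -36)

Letter goes d, f, h, j, l, n → p (letters move forward 2 places in the alphabet).
Second part goes -24, -26, -28, -30, -32, -34 → -36 (−2 each step).
So the next element is (p, -36).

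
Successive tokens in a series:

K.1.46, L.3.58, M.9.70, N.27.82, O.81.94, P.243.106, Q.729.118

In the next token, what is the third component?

Third component — +12 each step: 46, 58, 70, 82, 94, 106, 118 → 130.

130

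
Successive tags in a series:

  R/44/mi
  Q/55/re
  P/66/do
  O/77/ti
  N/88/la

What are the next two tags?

Letter goes R, Q, P, O, N → M → L (letters move back 1 place in the alphabet).
Second component: +11 each step; 44, 55, 66, 77, 88 → 99 → 110.
Note: runs backward through the solfège scale do→ti; mi, re, do, ti, la → sol → fa.
Putting the parts together: M/99/sol and then L/110/fa.

M/99/sol, L/110/fa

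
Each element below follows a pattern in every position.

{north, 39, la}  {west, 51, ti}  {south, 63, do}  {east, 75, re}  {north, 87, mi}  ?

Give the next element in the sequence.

{west, 99, fa}

For the direction, repeats north → west → south → east: north, west, south, east, north → west.
Second coordinate: +12 each step, so 39, 51, 63, 75, 87 → 99.
Note: runs through the solfège scale do→ti, so la, ti, do, re, mi → fa.
Putting it together: {west, 99, fa}.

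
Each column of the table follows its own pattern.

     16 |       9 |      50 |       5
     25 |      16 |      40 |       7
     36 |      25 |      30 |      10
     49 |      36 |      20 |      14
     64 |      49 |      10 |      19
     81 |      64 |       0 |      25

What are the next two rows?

100  81  -10  32; 121  100  -20  40

First component: perfect squares: 4², 5², 6², …, so 16, 25, 36, 49, 64, 81 → 100 → 121.
Second component — perfect squares: 3², 4², 5², …: 9, 16, 25, 36, 49, 64 → 81 → 100.
Third component: 50, 40, 30, 20, 10, 0 → -10 → -20 (−10 each step).
Fourth component — differences are 2, 3, 4, … (increasing by 1 each time): 5, 7, 10, 14, 19, 25 → 32 → 40.
Putting the parts together: 100  81  -10  32 and then 121  100  -20  40.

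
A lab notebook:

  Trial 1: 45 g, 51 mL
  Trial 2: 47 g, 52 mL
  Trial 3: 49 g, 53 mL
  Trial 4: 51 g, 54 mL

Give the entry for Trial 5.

G: +2 each step, so 45, 47, 49, 51 → 53.
ML: 51, 52, 53, 54 → 55 (+1 each step).
So the next record is 53 g, 55 mL.

53 g, 55 mL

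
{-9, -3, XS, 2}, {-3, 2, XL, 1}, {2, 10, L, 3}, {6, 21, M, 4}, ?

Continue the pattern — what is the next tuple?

First value: differences are 6, 5, 4, … (decreasing by 1 each time), so -9, -3, 2, 6 → 9.
Second value — differences are 5, 8, 11, … (increasing by 3 each time): -3, 2, 10, 21 → 35.
Size goes XS, XL, L, M → S (runs backward through clothing sizes XS→XL).
For the fourth value, each term is the sum of the two before it: 2, 1, 3, 4 → 7.
Putting it together: {9, 35, S, 7}.

{9, 35, S, 7}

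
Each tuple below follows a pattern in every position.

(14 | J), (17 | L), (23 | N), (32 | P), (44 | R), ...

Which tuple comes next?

First part: differences are 3, 6, 9, … (increasing by 3 each time), so 14, 17, 23, 32, 44 → 59.
For the letter, letters move forward 2 places in the alphabet: J, L, N, P, R → T.
Combining the parts gives (59 | T).

(59 | T)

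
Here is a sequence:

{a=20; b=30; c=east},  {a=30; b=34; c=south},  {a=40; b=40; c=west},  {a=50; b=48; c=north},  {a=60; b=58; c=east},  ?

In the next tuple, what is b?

70

B: differences are 4, 6, 8, … (increasing by 2 each time), so 30, 34, 40, 48, 58 → 70.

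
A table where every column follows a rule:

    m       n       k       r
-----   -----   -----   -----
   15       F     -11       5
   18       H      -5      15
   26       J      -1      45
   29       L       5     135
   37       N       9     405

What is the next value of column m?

40

Column m: alternating steps +3, +8, +3, +8, …, so 15, 18, 26, 29, 37 → 40.
Column n: F, H, J, L, N → P (letters move forward 2 places in the alphabet).
Column k — alternating steps +6, +4, +6, +4, …: -11, -5, -1, 5, 9 → 15.
Column r: 5, 15, 45, 135, 405 → 1215 (×3 each step).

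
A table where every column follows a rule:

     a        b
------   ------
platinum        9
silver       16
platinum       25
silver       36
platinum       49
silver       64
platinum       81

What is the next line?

For the column a, alternates platinum ↔ silver: platinum, silver, platinum, silver, platinum, silver, platinum → silver.
Column b goes 9, 16, 25, 36, 49, 64, 81 → 100 (perfect squares: 3², 4², 5², …).
So the next line is silver  100.

silver  100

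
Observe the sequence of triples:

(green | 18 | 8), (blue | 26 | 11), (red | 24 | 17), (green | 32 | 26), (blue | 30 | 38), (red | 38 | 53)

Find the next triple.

Colour: green, blue, red, green, blue, red → green (repeats green → blue → red).
Second component: 18, 26, 24, 32, 30, 38 → 36 (alternating steps +8, −2, +8, −2, …).
Third component: 8, 11, 17, 26, 38, 53 → 71 (differences are 3, 6, 9, … (increasing by 3 each time)).
Putting it together: (green | 36 | 71).

(green | 36 | 71)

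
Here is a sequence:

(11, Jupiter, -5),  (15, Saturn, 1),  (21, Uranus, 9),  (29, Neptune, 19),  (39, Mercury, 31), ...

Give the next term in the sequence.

First component: differences are 4, 6, 8, … (increasing by 2 each time); 11, 15, 21, 29, 39 → 51.
Planet: runs through the planets Mercury→Neptune; Jupiter, Saturn, Uranus, Neptune, Mercury → Venus.
Third component: differences are 6, 8, 10, … (increasing by 2 each time), so -5, 1, 9, 19, 31 → 45.
Putting it together: (51, Venus, 45).

(51, Venus, 45)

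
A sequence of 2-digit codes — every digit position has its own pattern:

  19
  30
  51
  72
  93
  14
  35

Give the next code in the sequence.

56

First digit — +2 each step, mod 10: 1, 3, 5, 7, 9, 1, 3 → 5.
Second digit: 9, 0, 1, 2, 3, 4, 5 → 6 (+1 each step, mod 10).
Combining the parts gives 56.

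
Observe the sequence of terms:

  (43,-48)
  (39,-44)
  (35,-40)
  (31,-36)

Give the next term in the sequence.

(27,-32)

First entry — −4 each step: 43, 39, 35, 31 → 27.
Second entry: +4 each step, so -48, -44, -40, -36 → -32.
Combining the parts gives (27,-32).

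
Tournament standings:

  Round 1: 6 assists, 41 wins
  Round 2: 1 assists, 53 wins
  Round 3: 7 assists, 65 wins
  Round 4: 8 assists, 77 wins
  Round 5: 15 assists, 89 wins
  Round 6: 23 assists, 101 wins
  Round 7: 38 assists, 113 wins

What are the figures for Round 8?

61 assists, 125 wins

For the assists, each term is the sum of the two before it: 6, 1, 7, 8, 15, 23, 38 → 61.
Wins goes 41, 53, 65, 77, 89, 101, 113 → 125 (+12 each step).
Putting it together: 61 assists, 125 wins.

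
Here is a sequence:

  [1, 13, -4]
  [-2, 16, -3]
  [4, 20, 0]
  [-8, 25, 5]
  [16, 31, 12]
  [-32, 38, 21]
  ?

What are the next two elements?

First value: ×(-2) each step; 1, -2, 4, -8, 16, -32 → 64 → -128.
Second value goes 13, 16, 20, 25, 31, 38 → 46 → 55 (differences are 3, 4, 5, … (increasing by 1 each time)).
Third value: differences are 1, 3, 5, … (increasing by 2 each time), so -4, -3, 0, 5, 12, 21 → 32 → 45.
So the next two elements are [64, 46, 32] and [-128, 55, 45].

[64, 46, 32], [-128, 55, 45]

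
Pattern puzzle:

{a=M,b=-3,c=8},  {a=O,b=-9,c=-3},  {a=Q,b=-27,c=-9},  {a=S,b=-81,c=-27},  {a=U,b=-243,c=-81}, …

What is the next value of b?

-729

For the b, ×3 each step: -3, -9, -27, -81, -243 → -729.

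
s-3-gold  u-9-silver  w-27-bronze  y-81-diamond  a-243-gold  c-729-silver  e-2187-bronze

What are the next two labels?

g-6561-diamond, i-19683-gold

Letter: letters move forward 2 places in the alphabet, wrapping Z→A, so s, u, w, y, a, c, e → g → i.
Second component: 3, 9, 27, 81, 243, 729, 2187 → 6561 → 19683 (×3 each step).
Rank goes gold, silver, bronze, diamond, gold, silver, bronze → diamond → gold (repeats gold → silver → bronze → diamond).
Putting the parts together: g-6561-diamond and then i-19683-gold.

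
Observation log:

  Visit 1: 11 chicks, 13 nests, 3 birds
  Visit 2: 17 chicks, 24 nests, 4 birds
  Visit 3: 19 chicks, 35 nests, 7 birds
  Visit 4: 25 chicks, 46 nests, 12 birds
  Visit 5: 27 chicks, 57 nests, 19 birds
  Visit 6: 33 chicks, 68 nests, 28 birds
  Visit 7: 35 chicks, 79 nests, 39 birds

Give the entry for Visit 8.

41 chicks, 90 nests, 52 birds

Chicks — alternating steps +6, +2, +6, +2, …: 11, 17, 19, 25, 27, 33, 35 → 41.
For the nests, +11 each step: 13, 24, 35, 46, 57, 68, 79 → 90.
Birds goes 3, 4, 7, 12, 19, 28, 39 → 52 (differences are 1, 3, 5, … (increasing by 2 each time)).
So the next record is 41 chicks, 90 nests, 52 birds.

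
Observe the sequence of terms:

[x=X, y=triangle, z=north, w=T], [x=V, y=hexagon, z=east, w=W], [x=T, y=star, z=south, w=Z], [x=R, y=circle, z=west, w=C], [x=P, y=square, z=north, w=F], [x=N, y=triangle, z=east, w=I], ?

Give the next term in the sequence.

[x=L, y=hexagon, z=south, w=L]

X: letters move back 2 places in the alphabet; X, V, T, R, P, N → L.
Y: repeats triangle → hexagon → star → circle → square; triangle, hexagon, star, circle, square, triangle → hexagon.
Z: repeats north → east → south → west; north, east, south, west, north, east → south.
W: T, W, Z, C, F, I → L (letters move forward 3 places in the alphabet, wrapping Z→A).
Putting it together: [x=L, y=hexagon, z=south, w=L].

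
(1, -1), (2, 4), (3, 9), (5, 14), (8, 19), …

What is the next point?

For the first value, each term is the sum of the two before it: 1, 2, 3, 5, 8 → 13.
Second value: +5 each step, so -1, 4, 9, 14, 19 → 24.
So the next point is (13, 24).

(13, 24)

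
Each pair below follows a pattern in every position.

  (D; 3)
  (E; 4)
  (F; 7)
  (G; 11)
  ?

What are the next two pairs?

(H; 18), (I; 29)

Letter: letters move forward 1 place in the alphabet, so D, E, F, G → H → I.
For the second coordinate, each term is the sum of the two before it: 3, 4, 7, 11 → 18 → 29.
So the next two pairs are (H; 18) and (I; 29).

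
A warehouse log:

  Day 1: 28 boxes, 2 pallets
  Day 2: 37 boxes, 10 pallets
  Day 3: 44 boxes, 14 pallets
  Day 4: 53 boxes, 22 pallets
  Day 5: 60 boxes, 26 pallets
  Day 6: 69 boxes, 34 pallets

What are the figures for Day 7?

76 boxes, 38 pallets

Boxes: alternating steps +9, +7, +9, +7, …, so 28, 37, 44, 53, 60, 69 → 76.
Pallets — alternating steps +8, +4, +8, +4, …: 2, 10, 14, 22, 26, 34 → 38.
Putting it together: 76 boxes, 38 pallets.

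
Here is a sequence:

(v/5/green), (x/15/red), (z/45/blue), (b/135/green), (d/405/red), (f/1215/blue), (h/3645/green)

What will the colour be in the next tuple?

Colour: green, red, blue, green, red, blue, green → red (repeats green → red → blue).

red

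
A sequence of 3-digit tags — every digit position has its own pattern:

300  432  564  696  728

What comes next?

850

For the first digit, +1 each step, mod 10: 3, 4, 5, 6, 7 → 8.
Second digit: 0, 3, 6, 9, 2 → 5 (+3 each step, mod 10).
Third digit — +2 each step, mod 10: 0, 2, 4, 6, 8 → 0.
Combining the parts gives 850.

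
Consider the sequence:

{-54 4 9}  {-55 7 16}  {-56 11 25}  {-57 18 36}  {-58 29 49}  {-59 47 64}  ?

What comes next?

For the first value, −1 each step: -54, -55, -56, -57, -58, -59 → -60.
Second value: each term is the sum of the two before it, so 4, 7, 11, 18, 29, 47 → 76.
Third value goes 9, 16, 25, 36, 49, 64 → 81 (perfect squares: 3², 4², 5², …).
Combining the parts gives {-60 76 81}.

{-60 76 81}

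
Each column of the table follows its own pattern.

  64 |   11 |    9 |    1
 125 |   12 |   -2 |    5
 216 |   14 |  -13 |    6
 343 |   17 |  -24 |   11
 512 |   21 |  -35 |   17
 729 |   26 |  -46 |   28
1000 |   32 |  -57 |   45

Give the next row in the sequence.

First component: perfect cubes: 4³, 5³, 6³, …; 64, 125, 216, 343, 512, 729, 1000 → 1331.
Second component — differences are 1, 2, 3, … (increasing by 1 each time): 11, 12, 14, 17, 21, 26, 32 → 39.
For the third component, −11 each step: 9, -2, -13, -24, -35, -46, -57 → -68.
Fourth component — each term is the sum of the two before it: 1, 5, 6, 11, 17, 28, 45 → 73.
Putting it together: 1331  39  -68  73.

1331  39  -68  73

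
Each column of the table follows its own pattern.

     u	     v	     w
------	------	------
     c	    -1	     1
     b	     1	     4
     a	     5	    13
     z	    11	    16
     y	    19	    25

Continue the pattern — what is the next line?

x  29  28

Column u: letters move back 1 place in the alphabet, wrapping A→Z; c, b, a, z, y → x.
Column v: -1, 1, 5, 11, 19 → 29 (differences are 2, 4, 6, … (increasing by 2 each time)).
Column w: 1, 4, 13, 16, 25 → 28 (alternating steps +3, +9, +3, +9, …).
So the next line is x  29  28.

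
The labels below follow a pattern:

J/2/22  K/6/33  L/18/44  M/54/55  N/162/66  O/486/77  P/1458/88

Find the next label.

Q/4374/99

Letter: J, K, L, M, N, O, P → Q (letters move forward 1 place in the alphabet).
Second component goes 2, 6, 18, 54, 162, 486, 1458 → 4374 (×3 each step).
For the third component, +11 each step: 22, 33, 44, 55, 66, 77, 88 → 99.
Putting it together: Q/4374/99.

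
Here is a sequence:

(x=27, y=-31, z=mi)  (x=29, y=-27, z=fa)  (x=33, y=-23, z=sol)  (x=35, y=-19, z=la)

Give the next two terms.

X: alternating steps +2, +4, +2, +4, …; 27, 29, 33, 35 → 39 → 41.
For the y, +4 each step: -31, -27, -23, -19 → -15 → -11.
Z goes mi, fa, sol, la → ti → do (runs through the solfège scale do→ti).
Putting the parts together: (x=39, y=-15, z=ti) and then (x=41, y=-11, z=do).

(x=39, y=-15, z=ti), (x=41, y=-11, z=do)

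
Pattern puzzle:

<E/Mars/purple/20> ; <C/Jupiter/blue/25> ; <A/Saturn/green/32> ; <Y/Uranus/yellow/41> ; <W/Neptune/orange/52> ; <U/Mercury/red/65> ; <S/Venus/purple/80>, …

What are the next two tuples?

<Q/Earth/blue/97>, <O/Mars/green/116>

Letter — letters move back 2 places in the alphabet, wrapping A→Z: E, C, A, Y, W, U, S → Q → O.
Planet — runs through the planets Mercury→Neptune: Mars, Jupiter, Saturn, Uranus, Neptune, Mercury, Venus → Earth → Mars.
For the colour, repeats purple → blue → green → yellow → orange → red: purple, blue, green, yellow, orange, red, purple → blue → green.
Fourth coordinate: 20, 25, 32, 41, 52, 65, 80 → 97 → 116 (differences are 5, 7, 9, … (increasing by 2 each time)).
So the next two tuples are <Q/Earth/blue/97> and <O/Mars/green/116>.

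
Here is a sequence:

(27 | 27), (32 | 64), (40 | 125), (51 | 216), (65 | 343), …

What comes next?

(82 | 512)

First coordinate: 27, 32, 40, 51, 65 → 82 (differences are 5, 8, 11, … (increasing by 3 each time)).
Second coordinate — perfect cubes: 3³, 4³, 5³, …: 27, 64, 125, 216, 343 → 512.
Combining the parts gives (82 | 512).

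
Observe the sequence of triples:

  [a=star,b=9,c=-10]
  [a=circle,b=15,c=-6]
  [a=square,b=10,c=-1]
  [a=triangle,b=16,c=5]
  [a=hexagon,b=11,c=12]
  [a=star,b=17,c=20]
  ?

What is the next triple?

A: repeats star → circle → square → triangle → hexagon, so star, circle, square, triangle, hexagon, star → circle.
For the b, alternating steps +6, −5, +6, −5, …: 9, 15, 10, 16, 11, 17 → 12.
C: -10, -6, -1, 5, 12, 20 → 29 (differences are 4, 5, 6, … (increasing by 1 each time)).
Putting it together: [a=circle,b=12,c=29].

[a=circle,b=12,c=29]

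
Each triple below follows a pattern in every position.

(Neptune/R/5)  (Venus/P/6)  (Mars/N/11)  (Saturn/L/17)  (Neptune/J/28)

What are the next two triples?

For the planet, repeats Neptune → Venus → Mars → Saturn: Neptune, Venus, Mars, Saturn, Neptune → Venus → Mars.
Letter: R, P, N, L, J → H → F (letters move back 2 places in the alphabet).
Third part: each term is the sum of the two before it, so 5, 6, 11, 17, 28 → 45 → 73.
So the next two triples are (Venus/H/45) and (Mars/F/73).

(Venus/H/45), (Mars/F/73)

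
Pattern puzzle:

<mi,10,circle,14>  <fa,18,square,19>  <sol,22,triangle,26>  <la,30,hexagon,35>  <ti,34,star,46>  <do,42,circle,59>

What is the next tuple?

For the note, runs through the solfège scale do→ti: mi, fa, sol, la, ti, do → re.
Second entry: alternating steps +8, +4, +8, +4, …; 10, 18, 22, 30, 34, 42 → 46.
Shape: repeats circle → square → triangle → hexagon → star, so circle, square, triangle, hexagon, star, circle → square.
Fourth entry: 14, 19, 26, 35, 46, 59 → 74 (differences are 5, 7, 9, … (increasing by 2 each time)).
Combining the parts gives <re,46,square,74>.

<re,46,square,74>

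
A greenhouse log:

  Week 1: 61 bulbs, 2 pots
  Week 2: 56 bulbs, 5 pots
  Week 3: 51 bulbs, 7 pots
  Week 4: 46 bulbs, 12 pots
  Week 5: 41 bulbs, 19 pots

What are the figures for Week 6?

36 bulbs, 31 pots

Bulbs: −5 each step, so 61, 56, 51, 46, 41 → 36.
Pots goes 2, 5, 7, 12, 19 → 31 (each term is the sum of the two before it).
So the next line is 36 bulbs, 31 pots.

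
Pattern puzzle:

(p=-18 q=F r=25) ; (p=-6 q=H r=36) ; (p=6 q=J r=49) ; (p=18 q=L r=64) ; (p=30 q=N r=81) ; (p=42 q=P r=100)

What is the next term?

(p=54 q=R r=121)

P goes -18, -6, 6, 18, 30, 42 → 54 (+12 each step).
Q goes F, H, J, L, N, P → R (letters move forward 2 places in the alphabet).
R — perfect squares: 5², 6², 7², …: 25, 36, 49, 64, 81, 100 → 121.
So the next term is (p=54 q=R r=121).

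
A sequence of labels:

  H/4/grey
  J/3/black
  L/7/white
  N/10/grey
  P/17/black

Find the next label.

Letter: H, J, L, N, P → R (letters move forward 2 places in the alphabet).
Second component: 4, 3, 7, 10, 17 → 27 (each term is the sum of the two before it).
Shade: repeats grey → black → white, so grey, black, white, grey, black → white.
Combining the parts gives R/27/white.

R/27/white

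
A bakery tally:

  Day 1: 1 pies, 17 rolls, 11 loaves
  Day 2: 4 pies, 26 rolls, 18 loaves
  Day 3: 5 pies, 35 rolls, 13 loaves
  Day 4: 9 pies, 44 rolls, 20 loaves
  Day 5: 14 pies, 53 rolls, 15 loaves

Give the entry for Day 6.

Pies: each term is the sum of the two before it, so 1, 4, 5, 9, 14 → 23.
Rolls goes 17, 26, 35, 44, 53 → 62 (+9 each step).
Loaves — alternating steps +7, −5, +7, −5, …: 11, 18, 13, 20, 15 → 22.
Putting it together: 23 pies, 62 rolls, 22 loaves.

23 pies, 62 rolls, 22 loaves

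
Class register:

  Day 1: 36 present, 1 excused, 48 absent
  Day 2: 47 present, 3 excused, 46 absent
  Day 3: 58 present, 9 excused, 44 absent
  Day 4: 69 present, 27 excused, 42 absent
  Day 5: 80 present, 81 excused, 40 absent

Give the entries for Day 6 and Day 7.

For the present, +11 each step: 36, 47, 58, 69, 80 → 91 → 102.
Excused: ×3 each step; 1, 3, 9, 27, 81 → 243 → 729.
Absent: −2 each step; 48, 46, 44, 42, 40 → 38 → 36.
So the next two rows are 91 present, 243 excused, 38 absent and 102 present, 729 excused, 36 absent.

91 present, 243 excused, 38 absent; 102 present, 729 excused, 36 absent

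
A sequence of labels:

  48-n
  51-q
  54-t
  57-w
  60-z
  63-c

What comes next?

First component goes 48, 51, 54, 57, 60, 63 → 66 (+3 each step).
Letter: letters move forward 3 places in the alphabet, wrapping Z→A; n, q, t, w, z, c → f.
Combining the parts gives 66-f.

66-f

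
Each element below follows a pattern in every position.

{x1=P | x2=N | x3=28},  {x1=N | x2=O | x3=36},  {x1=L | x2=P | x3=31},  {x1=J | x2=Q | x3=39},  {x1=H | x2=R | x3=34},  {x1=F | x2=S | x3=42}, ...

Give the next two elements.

X1 — letters move back 2 places in the alphabet: P, N, L, J, H, F → D → B.
X2: letters move forward 1 place in the alphabet; N, O, P, Q, R, S → T → U.
X3: alternating steps +8, −5, +8, −5, …, so 28, 36, 31, 39, 34, 42 → 37 → 45.
Putting the parts together: {x1=D | x2=T | x3=37} and then {x1=B | x2=U | x3=45}.

{x1=D | x2=T | x3=37}, {x1=B | x2=U | x3=45}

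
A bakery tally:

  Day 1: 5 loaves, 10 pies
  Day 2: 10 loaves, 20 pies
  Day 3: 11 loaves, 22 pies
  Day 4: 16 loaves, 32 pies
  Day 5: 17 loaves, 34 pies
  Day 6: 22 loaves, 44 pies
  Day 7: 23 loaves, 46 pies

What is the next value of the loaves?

28

Loaves: alternating steps +5, +1, +5, +1, …, so 5, 10, 11, 16, 17, 22, 23 → 28.
Pies — always 2 × the loaves: 10, 20, 22, 32, 34, 44, 46 → 56.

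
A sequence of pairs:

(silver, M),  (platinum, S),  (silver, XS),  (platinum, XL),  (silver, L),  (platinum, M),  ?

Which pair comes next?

(silver, S)

Metal — alternates silver ↔ platinum: silver, platinum, silver, platinum, silver, platinum → silver.
Size: repeats M → S → XS → XL → L, so M, S, XS, XL, L, M → S.
So the next pair is (silver, S).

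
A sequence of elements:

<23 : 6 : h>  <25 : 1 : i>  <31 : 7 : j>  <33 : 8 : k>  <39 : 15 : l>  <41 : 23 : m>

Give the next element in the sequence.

First component: alternating steps +2, +6, +2, +6, …; 23, 25, 31, 33, 39, 41 → 47.
Second component: each term is the sum of the two before it, so 6, 1, 7, 8, 15, 23 → 38.
Letter: h, i, j, k, l, m → n (letters move forward 1 place in the alphabet).
Putting it together: <47 : 38 : n>.

<47 : 38 : n>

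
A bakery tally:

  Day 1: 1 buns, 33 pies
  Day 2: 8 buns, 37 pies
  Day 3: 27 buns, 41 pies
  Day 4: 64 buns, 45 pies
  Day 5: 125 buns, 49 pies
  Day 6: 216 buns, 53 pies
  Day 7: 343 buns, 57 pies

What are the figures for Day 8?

512 buns, 61 pies

Buns: perfect cubes: 1³, 2³, 3³, …; 1, 8, 27, 64, 125, 216, 343 → 512.
Pies goes 33, 37, 41, 45, 49, 53, 57 → 61 (+4 each step).
So the next row is 512 buns, 61 pies.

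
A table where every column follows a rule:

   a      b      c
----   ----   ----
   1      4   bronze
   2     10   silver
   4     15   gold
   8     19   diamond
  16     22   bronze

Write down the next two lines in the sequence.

32  24  silver; 64  25  gold

Column a: 1, 2, 4, 8, 16 → 32 → 64 (×2 each step).
Column b: differences are 6, 5, 4, … (decreasing by 1 each time), so 4, 10, 15, 19, 22 → 24 → 25.
Column c — repeats bronze → silver → gold → diamond: bronze, silver, gold, diamond, bronze → silver → gold.
So the next two lines are 32  24  silver and 64  25  gold.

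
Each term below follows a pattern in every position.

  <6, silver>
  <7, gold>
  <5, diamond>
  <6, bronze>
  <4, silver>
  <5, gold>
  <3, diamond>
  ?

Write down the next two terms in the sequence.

First slot: alternating steps +1, −2, +1, −2, …, so 6, 7, 5, 6, 4, 5, 3 → 4 → 2.
Rank goes silver, gold, diamond, bronze, silver, gold, diamond → bronze → silver (repeats silver → gold → diamond → bronze).
So the next two terms are <4, bronze> and <2, silver>.

<4, bronze>, <2, silver>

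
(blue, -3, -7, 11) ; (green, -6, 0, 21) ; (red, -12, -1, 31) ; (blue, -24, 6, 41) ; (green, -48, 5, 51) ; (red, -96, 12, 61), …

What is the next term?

Colour — repeats blue → green → red: blue, green, red, blue, green, red → blue.
Second component — ×2 each step: -3, -6, -12, -24, -48, -96 → -192.
Third component goes -7, 0, -1, 6, 5, 12 → 11 (alternating steps +7, −1, +7, −1, …).
Fourth component: +10 each step, so 11, 21, 31, 41, 51, 61 → 71.
So the next term is (blue, -192, 11, 71).

(blue, -192, 11, 71)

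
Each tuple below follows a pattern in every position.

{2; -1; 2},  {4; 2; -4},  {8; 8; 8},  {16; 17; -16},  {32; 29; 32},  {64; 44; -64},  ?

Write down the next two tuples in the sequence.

{128; 62; 128}, {256; 83; -256}

First entry: ×2 each step; 2, 4, 8, 16, 32, 64 → 128 → 256.
Second entry — differences are 3, 6, 9, … (increasing by 3 each time): -1, 2, 8, 17, 29, 44 → 62 → 83.
Third entry — ×(-2) each step: 2, -4, 8, -16, 32, -64 → 128 → -256.
So the next two tuples are {128; 62; 128} and {256; 83; -256}.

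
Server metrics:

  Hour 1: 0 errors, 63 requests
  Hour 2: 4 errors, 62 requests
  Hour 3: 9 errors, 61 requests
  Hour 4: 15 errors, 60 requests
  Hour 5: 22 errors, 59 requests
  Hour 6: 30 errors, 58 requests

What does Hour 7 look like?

39 errors, 57 requests

For the errors, differences are 4, 5, 6, … (increasing by 1 each time): 0, 4, 9, 15, 22, 30 → 39.
Requests: −1 each step; 63, 62, 61, 60, 59, 58 → 57.
So the next record is 39 errors, 57 requests.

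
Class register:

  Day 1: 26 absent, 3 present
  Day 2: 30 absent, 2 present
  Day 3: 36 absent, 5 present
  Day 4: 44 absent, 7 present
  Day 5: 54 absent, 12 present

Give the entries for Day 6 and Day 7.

Absent: differences are 4, 6, 8, … (increasing by 2 each time); 26, 30, 36, 44, 54 → 66 → 80.
For the present, each term is the sum of the two before it: 3, 2, 5, 7, 12 → 19 → 31.
Putting the parts together: 66 absent, 19 present and then 80 absent, 31 present.

66 absent, 19 present; 80 absent, 31 present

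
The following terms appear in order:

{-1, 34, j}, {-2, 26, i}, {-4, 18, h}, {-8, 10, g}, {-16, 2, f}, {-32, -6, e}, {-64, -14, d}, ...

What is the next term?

{-128, -22, c}

First part goes -1, -2, -4, -8, -16, -32, -64 → -128 (×2 each step).
Second part: 34, 26, 18, 10, 2, -6, -14 → -22 (−8 each step).
Letter goes j, i, h, g, f, e, d → c (letters move back 1 place in the alphabet).
So the next term is {-128, -22, c}.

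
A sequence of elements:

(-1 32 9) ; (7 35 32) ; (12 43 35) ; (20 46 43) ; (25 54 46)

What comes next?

First component — alternating steps +8, +5, +8, +5, …: -1, 7, 12, 20, 25 → 33.
Second component goes 32, 35, 43, 46, 54 → 57 (alternating steps +3, +8, +3, +8, …).
Third component — always the previous value of the second component: 9, 32, 35, 43, 46 → 54.
Combining the parts gives (33 57 54).

(33 57 54)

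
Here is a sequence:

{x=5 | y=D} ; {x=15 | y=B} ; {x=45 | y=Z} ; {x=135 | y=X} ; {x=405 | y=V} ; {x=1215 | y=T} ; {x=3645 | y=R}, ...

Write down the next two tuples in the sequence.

{x=10935 | y=P}, {x=32805 | y=N}

X — ×3 each step: 5, 15, 45, 135, 405, 1215, 3645 → 10935 → 32805.
Y goes D, B, Z, X, V, T, R → P → N (letters move back 2 places in the alphabet, wrapping A→Z).
So the next two tuples are {x=10935 | y=P} and {x=32805 | y=N}.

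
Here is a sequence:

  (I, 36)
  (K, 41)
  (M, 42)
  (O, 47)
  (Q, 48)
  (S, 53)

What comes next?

Letter: I, K, M, O, Q, S → U (letters move forward 2 places in the alphabet).
Second coordinate: alternating steps +5, +1, +5, +1, …, so 36, 41, 42, 47, 48, 53 → 54.
Combining the parts gives (U, 54).

(U, 54)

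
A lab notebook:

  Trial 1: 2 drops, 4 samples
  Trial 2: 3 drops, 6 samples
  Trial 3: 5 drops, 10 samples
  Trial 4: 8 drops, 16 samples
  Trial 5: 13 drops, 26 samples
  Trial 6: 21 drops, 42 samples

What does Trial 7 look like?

34 drops, 68 samples

Drops goes 2, 3, 5, 8, 13, 21 → 34 (each term is the sum of the two before it).
For the samples, each term is the sum of the two before it: 4, 6, 10, 16, 26, 42 → 68.
Combining the parts gives 34 drops, 68 samples.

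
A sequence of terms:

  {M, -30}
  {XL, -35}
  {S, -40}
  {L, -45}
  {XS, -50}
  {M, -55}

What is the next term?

{XL, -60}

Size: M, XL, S, L, XS, M → XL (repeats M → XL → S → L → XS).
Second part: −5 each step; -30, -35, -40, -45, -50, -55 → -60.
Combining the parts gives {XL, -60}.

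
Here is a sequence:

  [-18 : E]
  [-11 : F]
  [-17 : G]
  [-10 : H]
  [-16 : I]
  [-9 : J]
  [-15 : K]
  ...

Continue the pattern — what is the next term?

First coordinate: -18, -11, -17, -10, -16, -9, -15 → -8 (alternating steps +7, −6, +7, −6, …).
For the letter, letters move forward 1 place in the alphabet: E, F, G, H, I, J, K → L.
So the next term is [-8 : L].

[-8 : L]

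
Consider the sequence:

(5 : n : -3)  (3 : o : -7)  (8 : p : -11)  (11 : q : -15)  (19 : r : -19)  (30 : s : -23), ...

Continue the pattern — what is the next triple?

First value goes 5, 3, 8, 11, 19, 30 → 49 (each term is the sum of the two before it).
For the letter, letters move forward 1 place in the alphabet: n, o, p, q, r, s → t.
Third value — −4 each step: -3, -7, -11, -15, -19, -23 → -27.
So the next triple is (49 : t : -27).

(49 : t : -27)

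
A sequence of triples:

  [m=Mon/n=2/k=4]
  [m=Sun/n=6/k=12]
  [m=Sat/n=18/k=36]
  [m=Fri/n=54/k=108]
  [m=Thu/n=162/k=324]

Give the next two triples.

For the m, runs backward through the weekdays Mon→Sun: Mon, Sun, Sat, Fri, Thu → Wed → Tue.
For the n, ×3 each step: 2, 6, 18, 54, 162 → 486 → 1458.
K: always 2 × the n; 4, 12, 36, 108, 324 → 972 → 2916.
So the next two triples are [m=Wed/n=486/k=972] and [m=Tue/n=1458/k=2916].

[m=Wed/n=486/k=972], [m=Tue/n=1458/k=2916]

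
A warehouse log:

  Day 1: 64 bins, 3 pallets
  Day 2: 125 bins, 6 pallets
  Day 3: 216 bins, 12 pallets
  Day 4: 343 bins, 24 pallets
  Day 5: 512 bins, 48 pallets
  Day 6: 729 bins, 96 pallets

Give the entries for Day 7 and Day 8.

1000 bins, 192 pallets; 1331 bins, 384 pallets

Bins goes 64, 125, 216, 343, 512, 729 → 1000 → 1331 (perfect cubes: 4³, 5³, 6³, …).
For the pallets, ×2 each step: 3, 6, 12, 24, 48, 96 → 192 → 384.
Putting the parts together: 1000 bins, 192 pallets and then 1331 bins, 384 pallets.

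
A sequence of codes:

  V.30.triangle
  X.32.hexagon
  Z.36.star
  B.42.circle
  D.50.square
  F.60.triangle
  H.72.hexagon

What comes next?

J.86.star

For the letter, letters move forward 2 places in the alphabet, wrapping Z→A: V, X, Z, B, D, F, H → J.
For the second component, differences are 2, 4, 6, … (increasing by 2 each time): 30, 32, 36, 42, 50, 60, 72 → 86.
Shape: repeats triangle → hexagon → star → circle → square; triangle, hexagon, star, circle, square, triangle, hexagon → star.
So the next code is J.86.star.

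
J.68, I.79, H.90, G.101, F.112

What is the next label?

Letter goes J, I, H, G, F → E (letters move back 1 place in the alphabet).
Second component goes 68, 79, 90, 101, 112 → 123 (+11 each step).
Putting it together: E.123.

E.123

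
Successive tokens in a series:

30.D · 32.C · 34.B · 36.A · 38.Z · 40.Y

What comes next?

42.X

First component: +2 each step, so 30, 32, 34, 36, 38, 40 → 42.
Letter: letters move back 1 place in the alphabet, wrapping A→Z, so D, C, B, A, Z, Y → X.
Combining the parts gives 42.X.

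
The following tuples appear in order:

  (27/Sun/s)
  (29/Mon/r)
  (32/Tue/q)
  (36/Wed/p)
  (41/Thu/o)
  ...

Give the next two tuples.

First value goes 27, 29, 32, 36, 41 → 47 → 54 (differences are 2, 3, 4, … (increasing by 1 each time)).
Day goes Sun, Mon, Tue, Wed, Thu → Fri → Sat (runs through the weekdays Mon→Sun).
Letter goes s, r, q, p, o → n → m (letters move back 1 place in the alphabet).
So the next two tuples are (47/Fri/n) and (54/Sat/m).

(47/Fri/n), (54/Sat/m)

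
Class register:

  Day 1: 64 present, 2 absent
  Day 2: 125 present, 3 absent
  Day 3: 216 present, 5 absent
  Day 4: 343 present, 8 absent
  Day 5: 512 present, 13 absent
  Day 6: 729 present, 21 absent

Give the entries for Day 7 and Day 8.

1000 present, 34 absent; 1331 present, 55 absent

Present: perfect cubes: 4³, 5³, 6³, …, so 64, 125, 216, 343, 512, 729 → 1000 → 1331.
Absent goes 2, 3, 5, 8, 13, 21 → 34 → 55 (each term is the sum of the two before it).
So the next two lines are 1000 present, 34 absent and 1331 present, 55 absent.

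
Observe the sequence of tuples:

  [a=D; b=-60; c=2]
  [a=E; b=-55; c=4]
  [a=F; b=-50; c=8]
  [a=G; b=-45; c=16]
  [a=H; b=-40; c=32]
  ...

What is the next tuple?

[a=I; b=-35; c=64]

A — letters move forward 1 place in the alphabet: D, E, F, G, H → I.
For the b, +5 each step: -60, -55, -50, -45, -40 → -35.
For the c, ×2 each step: 2, 4, 8, 16, 32 → 64.
Putting it together: [a=I; b=-35; c=64].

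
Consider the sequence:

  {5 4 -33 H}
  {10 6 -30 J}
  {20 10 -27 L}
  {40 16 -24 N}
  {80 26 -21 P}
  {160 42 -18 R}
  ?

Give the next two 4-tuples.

First component: ×2 each step; 5, 10, 20, 40, 80, 160 → 320 → 640.
Second component: each term is the sum of the two before it; 4, 6, 10, 16, 26, 42 → 68 → 110.
For the third component, +3 each step: -33, -30, -27, -24, -21, -18 → -15 → -12.
Letter goes H, J, L, N, P, R → T → V (letters move forward 2 places in the alphabet).
Putting the parts together: {320 68 -15 T} and then {640 110 -12 V}.

{320 68 -15 T}, {640 110 -12 V}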